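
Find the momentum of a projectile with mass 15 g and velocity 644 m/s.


p = m*v = 0.015*644 = 9.66 kg·m/s

9.66 kg·m/s


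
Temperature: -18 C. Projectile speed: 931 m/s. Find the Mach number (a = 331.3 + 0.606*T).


a = 331.3 + 0.606*(-18) = 320.392 m/s
M = v/a = 931/320.392 = 2.906

2.906


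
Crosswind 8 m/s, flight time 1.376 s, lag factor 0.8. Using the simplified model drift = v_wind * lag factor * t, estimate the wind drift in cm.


drift = v_wind * lag * t = 8 * 0.8 * 1.376 = 8.8064 m ≈ 880.6 cm

880.6 cm


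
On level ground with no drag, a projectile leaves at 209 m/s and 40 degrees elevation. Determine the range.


R = v0^2 * sin(2*theta) / g = 209^2 * sin(2*40°) / 9.81 = 4385 m

4385 m


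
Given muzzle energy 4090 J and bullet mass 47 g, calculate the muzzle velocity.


v = sqrt(2*E/m) = sqrt(2*4090/0.047) = 417.2 m/s

417.2 m/s


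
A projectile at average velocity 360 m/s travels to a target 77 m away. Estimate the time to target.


t = d/v = 77/360 = 0.2139 s

0.2139 s


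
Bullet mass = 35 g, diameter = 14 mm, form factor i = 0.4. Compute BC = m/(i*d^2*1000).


BC = m/(i*d^2*1000) = 35/(0.4 * 14^2 * 1000) = 0.0004464

0.0004464


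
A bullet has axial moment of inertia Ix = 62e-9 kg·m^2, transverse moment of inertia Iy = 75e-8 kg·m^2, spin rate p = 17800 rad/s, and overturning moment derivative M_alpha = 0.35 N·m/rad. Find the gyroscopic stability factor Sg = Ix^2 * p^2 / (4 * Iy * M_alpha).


Sg = Ix^2 * p^2 / (4 * Iy * M_alpha) = (62e-9)^2 * 17800^2 / (4 * 75e-8 * 0.35) = 1.16

1.16


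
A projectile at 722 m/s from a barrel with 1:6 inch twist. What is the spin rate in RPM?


twist_m = 6*0.0254 = 0.1524 m
spin = v/twist = 722/0.1524 = 4737.533 rev/s
RPM = spin*60 = 4737.533*60 ≈ 284252 RPM

284252 RPM


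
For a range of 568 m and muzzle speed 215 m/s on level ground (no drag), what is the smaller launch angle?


sin(2*theta) = R*g/v0^2 = 568*9.81/215^2 = 0.120543, theta = arcsin(0.120543)/2 = 3.462°

3.462 degrees


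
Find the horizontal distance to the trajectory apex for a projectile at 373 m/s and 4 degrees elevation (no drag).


R = v0^2*sin(2*theta)/g = 373^2*sin(2*4°)/9.81 = 1973.8 m
apex_dist = R/2 = 1973.8/2 = 986.9 m

986.9 m


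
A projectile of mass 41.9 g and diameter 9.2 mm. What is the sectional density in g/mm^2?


SD = m/d^2 = 41.9/9.2^2 = 0.495 g/mm^2

0.495 g/mm^2


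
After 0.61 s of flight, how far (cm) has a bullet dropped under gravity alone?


drop = 0.5*g*t^2 = 0.5*9.81*0.61^2 = 1.82515 m ≈ 182.5 cm

182.5 cm


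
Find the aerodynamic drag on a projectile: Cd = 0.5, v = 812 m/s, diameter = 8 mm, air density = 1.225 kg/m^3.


A = pi*(d/2)^2 = pi*(8/2000)^2 = 5.02655e-05 m^2
Fd = 0.5*Cd*rho*A*v^2 = 0.5*0.5*1.225*5.02655e-05*812^2 = 10.15 N

10.15 N


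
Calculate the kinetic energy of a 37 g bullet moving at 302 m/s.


E = 0.5*m*v^2 = 0.5*0.037*302^2 = 1687 J

1687 J


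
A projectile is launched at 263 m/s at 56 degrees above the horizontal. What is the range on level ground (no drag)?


R = v0^2 * sin(2*theta) / g = 263^2 * sin(2*56°) / 9.81 = 6537 m

6537 m


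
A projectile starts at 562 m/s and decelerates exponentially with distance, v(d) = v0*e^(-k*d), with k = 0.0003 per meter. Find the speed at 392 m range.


v = v0*exp(-k*d) = 562*exp(-0.0003*392) = 499.6 m/s

499.6 m/s


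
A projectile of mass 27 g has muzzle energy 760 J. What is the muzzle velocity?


v = sqrt(2*E/m) = sqrt(2*760/0.027) = 237.3 m/s

237.3 m/s


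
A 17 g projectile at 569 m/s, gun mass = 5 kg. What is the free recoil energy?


v_r = m_p*v_p/m_gun = 0.017*569/5 = 1.9346 m/s, E_r = 0.5*m_gun*v_r^2 = 0.5*5*1.9346^2 = 9.357 J

9.357 J


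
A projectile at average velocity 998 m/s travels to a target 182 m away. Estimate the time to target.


t = d/v = 182/998 = 0.1824 s

0.1824 s


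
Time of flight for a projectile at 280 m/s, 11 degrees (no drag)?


T = 2*v0*sin(theta)/g = 2*280*sin(11°)/9.81 = 10.89 s

10.89 s


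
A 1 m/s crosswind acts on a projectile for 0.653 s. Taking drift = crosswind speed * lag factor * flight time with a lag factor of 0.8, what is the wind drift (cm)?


drift = v_wind * lag * t = 1 * 0.8 * 0.653 = 0.5224 m ≈ 52.24 cm

52.24 cm


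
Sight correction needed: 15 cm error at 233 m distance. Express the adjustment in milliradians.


1 mrad subtends 1 cm per 10 m of range, so adj = error_cm / (dist_m / 10) = 15 / (233/10) = 0.6438 mrad

0.6438 mrad


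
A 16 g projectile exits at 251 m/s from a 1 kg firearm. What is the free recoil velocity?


v_recoil = m_p * v_p / m_gun = 0.016 * 251 / 1 = 4.016 m/s

4.016 m/s


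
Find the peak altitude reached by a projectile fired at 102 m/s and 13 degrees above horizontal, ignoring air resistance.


H = (v0*sin(theta))^2 / (2g) = (102*sin(13°))^2 / (2*9.81) = 26.83 m

26.83 m


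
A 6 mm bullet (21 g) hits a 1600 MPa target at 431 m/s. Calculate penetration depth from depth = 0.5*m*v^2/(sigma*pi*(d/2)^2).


A = pi*(d/2)^2 = pi*(6/2)^2 = 28.2743 mm^2
E = 0.5*m*v^2 = 0.5*0.021*431^2 = 1950.49 J
depth = E/(sigma*A) = 1950.49 J / (1600 MPa * 28.2743 mm^2) = 1950.49/(1600 * 28.2743) m = 0.0431153 m ≈ 43.12 mm

43.12 mm


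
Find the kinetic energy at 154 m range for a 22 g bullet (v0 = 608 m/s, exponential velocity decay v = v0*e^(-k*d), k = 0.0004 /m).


v = v0*exp(-k*d) = 608*exp(-0.0004*154) = 571.677 m/s
E = 0.5*m*v^2 = 0.5*0.022*571.677^2 = 3595 J

3595 J


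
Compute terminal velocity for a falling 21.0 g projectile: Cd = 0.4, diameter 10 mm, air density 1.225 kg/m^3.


A = pi*(d/2)^2 = pi*(10/2000)^2 = 7.85398e-05 m^2
vt = sqrt(2mg/(Cd*rho*A)) = sqrt(2*0.021*9.81/(0.4 * 1.225 * 7.85398e-05)) = 103.5 m/s

103.5 m/s


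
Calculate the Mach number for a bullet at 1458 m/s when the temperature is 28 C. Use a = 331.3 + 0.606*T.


a = 331.3 + 0.606*(28) = 348.268 m/s
M = v/a = 1458/348.268 = 4.186

4.186


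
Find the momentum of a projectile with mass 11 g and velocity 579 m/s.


p = m*v = 0.011*579 = 6.369 kg·m/s

6.369 kg·m/s


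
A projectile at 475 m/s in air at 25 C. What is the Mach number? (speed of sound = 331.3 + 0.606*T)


a = 331.3 + 0.606*(25) = 346.45 m/s
M = v/a = 475/346.45 = 1.371

1.371


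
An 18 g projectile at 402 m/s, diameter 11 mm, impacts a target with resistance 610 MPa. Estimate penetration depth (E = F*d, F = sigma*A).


A = pi*(d/2)^2 = pi*(11/2)^2 = 95.0332 mm^2
E = 0.5*m*v^2 = 0.5*0.018*402^2 = 1454.44 J
depth = E/(sigma*A) = 1454.44 J / (610 MPa * 95.0332 mm^2) = 1454.44/(610 * 95.0332) m = 0.0250894 m ≈ 25.09 mm

25.09 mm


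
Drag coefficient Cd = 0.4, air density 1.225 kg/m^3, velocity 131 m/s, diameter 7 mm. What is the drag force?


A = pi*(d/2)^2 = pi*(7/2000)^2 = 3.84845e-05 m^2
Fd = 0.5*Cd*rho*A*v^2 = 0.5*0.4*1.225*3.84845e-05*131^2 = 0.1618 N

0.1618 N


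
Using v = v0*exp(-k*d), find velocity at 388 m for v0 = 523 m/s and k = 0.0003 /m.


v = v0*exp(-k*d) = 523*exp(-0.0003*388) = 465.5 m/s

465.5 m/s


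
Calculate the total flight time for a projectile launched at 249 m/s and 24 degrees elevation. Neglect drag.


T = 2*v0*sin(theta)/g = 2*249*sin(24°)/9.81 = 20.65 s

20.65 s


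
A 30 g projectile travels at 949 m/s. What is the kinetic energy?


E = 0.5*m*v^2 = 0.5*0.03*949^2 = 13509 J

13509 J


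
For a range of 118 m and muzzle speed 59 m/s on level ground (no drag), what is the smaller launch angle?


sin(2*theta) = R*g/v0^2 = 118*9.81/59^2 = 0.332542, theta = arcsin(0.332542)/2 = 9.712°

9.712 degrees


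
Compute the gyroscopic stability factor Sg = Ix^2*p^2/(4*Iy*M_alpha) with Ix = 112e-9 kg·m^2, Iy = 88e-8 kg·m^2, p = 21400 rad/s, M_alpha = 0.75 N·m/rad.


Sg = Ix^2 * p^2 / (4 * Iy * M_alpha) = (112e-9)^2 * 21400^2 / (4 * 88e-8 * 0.75) = 2.176

2.176


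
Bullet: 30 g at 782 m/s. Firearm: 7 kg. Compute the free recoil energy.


v_r = m_p*v_p/m_gun = 0.03*782/7 = 3.35143 m/s, E_r = 0.5*m_gun*v_r^2 = 0.5*7*3.35143^2 = 39.31 J

39.31 J


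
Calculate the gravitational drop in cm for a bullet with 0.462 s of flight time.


drop = 0.5*g*t^2 = 0.5*9.81*0.462^2 = 1.04694 m ≈ 104.7 cm

104.7 cm


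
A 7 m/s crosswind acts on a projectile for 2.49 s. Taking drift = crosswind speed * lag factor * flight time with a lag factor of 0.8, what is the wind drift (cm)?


drift = v_wind * lag * t = 7 * 0.8 * 2.49 = 13.944 m ≈ 1394 cm

1394 cm


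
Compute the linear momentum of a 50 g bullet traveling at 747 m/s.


p = m*v = 0.05*747 = 37.35 kg·m/s

37.35 kg·m/s


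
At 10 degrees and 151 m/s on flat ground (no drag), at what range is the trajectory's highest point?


R = v0^2*sin(2*theta)/g = 151^2*sin(2*10°)/9.81 = 794.944 m
apex_dist = R/2 = 794.944/2 = 397.5 m

397.5 m


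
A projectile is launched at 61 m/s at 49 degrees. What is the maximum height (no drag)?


H = (v0*sin(theta))^2 / (2g) = (61*sin(49°))^2 / (2*9.81) = 108 m

108 m


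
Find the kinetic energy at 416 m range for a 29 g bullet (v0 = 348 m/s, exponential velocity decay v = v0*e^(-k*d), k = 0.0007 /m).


v = v0*exp(-k*d) = 348*exp(-0.0007*416) = 260.083 m/s
E = 0.5*m*v^2 = 0.5*0.029*260.083^2 = 980.8 J

980.8 J


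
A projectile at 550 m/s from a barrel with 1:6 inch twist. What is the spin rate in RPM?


twist_m = 6*0.0254 = 0.1524 m
spin = v/twist = 550/0.1524 = 3608.924 rev/s
RPM = spin*60 = 3608.924*60 ≈ 216535 RPM

216535 RPM


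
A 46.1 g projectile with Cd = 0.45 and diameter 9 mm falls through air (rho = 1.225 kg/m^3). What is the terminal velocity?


A = pi*(d/2)^2 = pi*(9/2000)^2 = 6.36173e-05 m^2
vt = sqrt(2mg/(Cd*rho*A)) = sqrt(2*0.0461*9.81/(0.45 * 1.225 * 6.36173e-05)) = 160.6 m/s

160.6 m/s


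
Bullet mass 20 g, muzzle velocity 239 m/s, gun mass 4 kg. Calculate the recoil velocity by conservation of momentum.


v_recoil = m_p * v_p / m_gun = 0.02 * 239 / 4 = 1.195 m/s

1.195 m/s


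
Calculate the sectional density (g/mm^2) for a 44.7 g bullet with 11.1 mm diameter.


SD = m/d^2 = 44.7/11.1^2 = 0.3628 g/mm^2

0.3628 g/mm^2


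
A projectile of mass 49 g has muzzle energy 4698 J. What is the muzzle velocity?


v = sqrt(2*E/m) = sqrt(2*4698/0.049) = 437.9 m/s

437.9 m/s


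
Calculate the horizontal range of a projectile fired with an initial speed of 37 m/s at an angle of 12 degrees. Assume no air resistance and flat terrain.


R = v0^2 * sin(2*theta) / g = 37^2 * sin(2*12°) / 9.81 = 56.76 m

56.76 m


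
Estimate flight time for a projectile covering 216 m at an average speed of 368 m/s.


t = d/v = 216/368 = 0.587 s

0.587 s


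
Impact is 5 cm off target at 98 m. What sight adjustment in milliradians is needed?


1 mrad subtends 1 cm per 10 m of range, so adj = error_cm / (dist_m / 10) = 5 / (98/10) = 0.5102 mrad

0.5102 mrad


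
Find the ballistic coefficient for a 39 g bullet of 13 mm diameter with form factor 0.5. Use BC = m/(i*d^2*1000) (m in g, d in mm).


BC = m/(i*d^2*1000) = 39/(0.5 * 13^2 * 1000) = 0.0004615

0.0004615


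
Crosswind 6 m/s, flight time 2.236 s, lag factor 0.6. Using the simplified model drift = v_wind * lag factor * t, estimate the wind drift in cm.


drift = v_wind * lag * t = 6 * 0.6 * 2.236 = 8.0496 m ≈ 805 cm

805 cm


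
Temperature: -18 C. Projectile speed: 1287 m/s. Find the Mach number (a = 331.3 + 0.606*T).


a = 331.3 + 0.606*(-18) = 320.392 m/s
M = v/a = 1287/320.392 = 4.017

4.017


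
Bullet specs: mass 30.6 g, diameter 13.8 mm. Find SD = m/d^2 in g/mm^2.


SD = m/d^2 = 30.6/13.8^2 = 0.1607 g/mm^2

0.1607 g/mm^2


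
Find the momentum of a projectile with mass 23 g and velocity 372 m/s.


p = m*v = 0.023*372 = 8.556 kg·m/s

8.556 kg·m/s


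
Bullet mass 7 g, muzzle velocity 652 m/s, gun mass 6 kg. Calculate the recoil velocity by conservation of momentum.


v_recoil = m_p * v_p / m_gun = 0.007 * 652 / 6 = 0.7607 m/s

0.7607 m/s


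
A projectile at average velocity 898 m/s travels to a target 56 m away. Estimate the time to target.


t = d/v = 56/898 = 0.06236 s

0.06236 s


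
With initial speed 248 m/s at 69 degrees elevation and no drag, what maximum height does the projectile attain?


H = (v0*sin(theta))^2 / (2g) = (248*sin(69°))^2 / (2*9.81) = 2732 m

2732 m


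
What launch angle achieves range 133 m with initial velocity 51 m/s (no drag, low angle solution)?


sin(2*theta) = R*g/v0^2 = 133*9.81/51^2 = 0.501626, theta = arcsin(0.501626)/2 = 15.05°

15.05 degrees


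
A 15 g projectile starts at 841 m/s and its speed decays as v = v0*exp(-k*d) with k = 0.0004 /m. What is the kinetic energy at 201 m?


v = v0*exp(-k*d) = 841*exp(-0.0004*201) = 776.03 m/s
E = 0.5*m*v^2 = 0.5*0.015*776.03^2 = 4517 J

4517 J


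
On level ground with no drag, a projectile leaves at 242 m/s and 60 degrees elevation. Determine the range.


R = v0^2 * sin(2*theta) / g = 242^2 * sin(2*60°) / 9.81 = 5170 m

5170 m


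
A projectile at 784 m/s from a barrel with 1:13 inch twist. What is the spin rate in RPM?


twist_m = 13*0.0254 = 0.3302 m
spin = v/twist = 784/0.3302 = 2374.319 rev/s
RPM = spin*60 = 2374.319*60 ≈ 142459 RPM

142459 RPM


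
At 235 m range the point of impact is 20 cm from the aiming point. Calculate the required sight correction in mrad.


1 mrad subtends 1 cm per 10 m of range, so adj = error_cm / (dist_m / 10) = 20 / (235/10) = 0.8511 mrad

0.8511 mrad


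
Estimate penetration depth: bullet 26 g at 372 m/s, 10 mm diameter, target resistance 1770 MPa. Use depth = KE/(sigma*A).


A = pi*(d/2)^2 = pi*(10/2)^2 = 78.5398 mm^2
E = 0.5*m*v^2 = 0.5*0.026*372^2 = 1798.99 J
depth = E/(sigma*A) = 1798.99 J / (1770 MPa * 78.5398 mm^2) = 1798.99/(1770 * 78.5398) m = 0.0129409 m ≈ 12.94 mm

12.94 mm


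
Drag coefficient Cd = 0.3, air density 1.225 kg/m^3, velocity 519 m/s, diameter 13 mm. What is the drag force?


A = pi*(d/2)^2 = pi*(13/2000)^2 = 1.32732e-04 m^2
Fd = 0.5*Cd*rho*A*v^2 = 0.5*0.3*1.225*1.32732e-04*519^2 = 6.57 N

6.57 N


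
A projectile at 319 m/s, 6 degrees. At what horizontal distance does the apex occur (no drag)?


R = v0^2*sin(2*theta)/g = 319^2*sin(2*6°)/9.81 = 2156.71 m
apex_dist = R/2 = 2156.71/2 = 1078 m

1078 m


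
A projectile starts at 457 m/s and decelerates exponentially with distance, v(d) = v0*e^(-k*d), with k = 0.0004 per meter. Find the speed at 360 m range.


v = v0*exp(-k*d) = 457*exp(-0.0004*360) = 395.7 m/s

395.7 m/s


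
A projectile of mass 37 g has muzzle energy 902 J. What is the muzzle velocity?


v = sqrt(2*E/m) = sqrt(2*902/0.037) = 220.8 m/s

220.8 m/s


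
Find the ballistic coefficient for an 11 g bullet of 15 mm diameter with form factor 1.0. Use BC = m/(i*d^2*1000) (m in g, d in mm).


BC = m/(i*d^2*1000) = 11/(1.0 * 15^2 * 1000) = 4.889e-05

4.889e-05


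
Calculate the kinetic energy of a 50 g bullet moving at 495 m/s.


E = 0.5*m*v^2 = 0.5*0.05*495^2 = 6126 J

6126 J


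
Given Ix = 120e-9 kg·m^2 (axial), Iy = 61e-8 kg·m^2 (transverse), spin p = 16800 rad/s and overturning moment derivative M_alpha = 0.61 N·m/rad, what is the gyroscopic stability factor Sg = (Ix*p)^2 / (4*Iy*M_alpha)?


Sg = Ix^2 * p^2 / (4 * Iy * M_alpha) = (120e-9)^2 * 16800^2 / (4 * 61e-8 * 0.61) = 2.731

2.731


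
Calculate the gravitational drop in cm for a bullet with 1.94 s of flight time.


drop = 0.5*g*t^2 = 0.5*9.81*1.94^2 = 18.4605 m ≈ 1846 cm

1846 cm


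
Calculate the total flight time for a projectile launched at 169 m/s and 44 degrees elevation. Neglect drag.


T = 2*v0*sin(theta)/g = 2*169*sin(44°)/9.81 = 23.93 s

23.93 s


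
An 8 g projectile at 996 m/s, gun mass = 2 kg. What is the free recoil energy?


v_r = m_p*v_p/m_gun = 0.008*996/2 = 3.984 m/s, E_r = 0.5*m_gun*v_r^2 = 0.5*2*3.984^2 = 15.87 J

15.87 J


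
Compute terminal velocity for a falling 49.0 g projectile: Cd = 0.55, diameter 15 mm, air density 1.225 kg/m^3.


A = pi*(d/2)^2 = pi*(15/2000)^2 = 1.76715e-04 m^2
vt = sqrt(2mg/(Cd*rho*A)) = sqrt(2*0.049*9.81/(0.55 * 1.225 * 1.76715e-04)) = 89.86 m/s

89.86 m/s


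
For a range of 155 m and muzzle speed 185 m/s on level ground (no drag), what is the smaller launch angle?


sin(2*theta) = R*g/v0^2 = 155*9.81/185^2 = 0.044428, theta = arcsin(0.044428)/2 = 1.273°

1.273 degrees


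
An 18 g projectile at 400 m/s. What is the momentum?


p = m*v = 0.018*400 = 7.2 kg·m/s

7.2 kg·m/s


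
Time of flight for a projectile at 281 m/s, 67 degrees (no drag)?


T = 2*v0*sin(theta)/g = 2*281*sin(67°)/9.81 = 52.73 s

52.73 s


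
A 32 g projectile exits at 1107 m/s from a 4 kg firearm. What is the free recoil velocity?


v_recoil = m_p * v_p / m_gun = 0.032 * 1107 / 4 = 8.856 m/s

8.856 m/s


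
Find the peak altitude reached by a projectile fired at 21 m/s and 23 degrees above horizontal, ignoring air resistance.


H = (v0*sin(theta))^2 / (2g) = (21*sin(23°))^2 / (2*9.81) = 3.432 m

3.432 m


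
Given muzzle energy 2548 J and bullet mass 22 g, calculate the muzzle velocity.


v = sqrt(2*E/m) = sqrt(2*2548/0.022) = 481.3 m/s

481.3 m/s


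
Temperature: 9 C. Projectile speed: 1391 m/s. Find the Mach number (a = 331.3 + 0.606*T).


a = 331.3 + 0.606*(9) = 336.754 m/s
M = v/a = 1391/336.754 = 4.131

4.131


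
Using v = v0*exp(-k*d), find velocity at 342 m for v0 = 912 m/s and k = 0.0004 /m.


v = v0*exp(-k*d) = 912*exp(-0.0004*342) = 795.4 m/s

795.4 m/s


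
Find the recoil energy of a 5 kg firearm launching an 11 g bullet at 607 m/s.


v_r = m_p*v_p/m_gun = 0.011*607/5 = 1.3354 m/s, E_r = 0.5*m_gun*v_r^2 = 0.5*5*1.3354^2 = 4.458 J

4.458 J


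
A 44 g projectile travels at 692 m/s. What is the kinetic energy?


E = 0.5*m*v^2 = 0.5*0.044*692^2 = 10535 J

10535 J


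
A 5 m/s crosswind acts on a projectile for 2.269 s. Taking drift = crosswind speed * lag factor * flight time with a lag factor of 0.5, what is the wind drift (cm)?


drift = v_wind * lag * t = 5 * 0.5 * 2.269 = 5.6725 m ≈ 567.2 cm

567.2 cm


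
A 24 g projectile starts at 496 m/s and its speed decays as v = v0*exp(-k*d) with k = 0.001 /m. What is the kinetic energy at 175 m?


v = v0*exp(-k*d) = 496*exp(-0.001*175) = 416.371 m/s
E = 0.5*m*v^2 = 0.5*0.024*416.371^2 = 2080 J

2080 J


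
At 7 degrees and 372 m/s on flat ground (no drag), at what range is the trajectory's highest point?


R = v0^2*sin(2*theta)/g = 372^2*sin(2*7°)/9.81 = 3412.65 m
apex_dist = R/2 = 3412.65/2 = 1706 m

1706 m


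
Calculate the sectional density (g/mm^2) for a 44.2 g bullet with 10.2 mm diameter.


SD = m/d^2 = 44.2/10.2^2 = 0.4248 g/mm^2

0.4248 g/mm^2


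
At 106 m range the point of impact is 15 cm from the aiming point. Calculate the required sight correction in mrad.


1 mrad subtends 1 cm per 10 m of range, so adj = error_cm / (dist_m / 10) = 15 / (106/10) = 1.415 mrad

1.415 mrad


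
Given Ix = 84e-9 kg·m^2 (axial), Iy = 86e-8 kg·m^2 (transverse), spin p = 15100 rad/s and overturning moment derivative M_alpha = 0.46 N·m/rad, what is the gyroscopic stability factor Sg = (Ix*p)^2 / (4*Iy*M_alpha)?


Sg = Ix^2 * p^2 / (4 * Iy * M_alpha) = (84e-9)^2 * 15100^2 / (4 * 86e-8 * 0.46) = 1.017

1.017


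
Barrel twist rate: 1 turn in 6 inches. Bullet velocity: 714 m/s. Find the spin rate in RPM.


twist_m = 6*0.0254 = 0.1524 m
spin = v/twist = 714/0.1524 = 4685.039 rev/s
RPM = spin*60 = 4685.039*60 ≈ 281102 RPM

281102 RPM


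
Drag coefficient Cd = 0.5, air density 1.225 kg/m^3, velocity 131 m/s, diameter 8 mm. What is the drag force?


A = pi*(d/2)^2 = pi*(8/2000)^2 = 5.02655e-05 m^2
Fd = 0.5*Cd*rho*A*v^2 = 0.5*0.5*1.225*5.02655e-05*131^2 = 0.2642 N

0.2642 N


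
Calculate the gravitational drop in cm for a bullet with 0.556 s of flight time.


drop = 0.5*g*t^2 = 0.5*9.81*0.556^2 = 1.51631 m ≈ 151.6 cm

151.6 cm


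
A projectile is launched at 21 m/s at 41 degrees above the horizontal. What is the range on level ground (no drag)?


R = v0^2 * sin(2*theta) / g = 21^2 * sin(2*41°) / 9.81 = 44.52 m

44.52 m


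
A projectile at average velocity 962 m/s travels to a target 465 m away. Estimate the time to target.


t = d/v = 465/962 = 0.4834 s

0.4834 s


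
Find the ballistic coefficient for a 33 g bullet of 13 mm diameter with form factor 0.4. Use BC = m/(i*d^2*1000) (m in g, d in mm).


BC = m/(i*d^2*1000) = 33/(0.4 * 13^2 * 1000) = 0.0004882

0.0004882


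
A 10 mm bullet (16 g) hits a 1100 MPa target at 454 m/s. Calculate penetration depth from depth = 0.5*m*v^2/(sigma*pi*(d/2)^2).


A = pi*(d/2)^2 = pi*(10/2)^2 = 78.5398 mm^2
E = 0.5*m*v^2 = 0.5*0.016*454^2 = 1648.93 J
depth = E/(sigma*A) = 1648.93 J / (1100 MPa * 78.5398 mm^2) = 1648.93/(1100 * 78.5398) m = 0.0190862 m ≈ 19.09 mm

19.09 mm


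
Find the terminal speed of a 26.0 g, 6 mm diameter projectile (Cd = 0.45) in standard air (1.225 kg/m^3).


A = pi*(d/2)^2 = pi*(6/2000)^2 = 2.82743e-05 m^2
vt = sqrt(2mg/(Cd*rho*A)) = sqrt(2*0.026*9.81/(0.45 * 1.225 * 2.82743e-05)) = 180.9 m/s

180.9 m/s


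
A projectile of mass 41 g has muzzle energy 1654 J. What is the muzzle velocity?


v = sqrt(2*E/m) = sqrt(2*1654/0.041) = 284 m/s

284 m/s


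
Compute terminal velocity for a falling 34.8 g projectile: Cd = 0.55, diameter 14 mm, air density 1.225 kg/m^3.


A = pi*(d/2)^2 = pi*(14/2000)^2 = 1.53938e-04 m^2
vt = sqrt(2mg/(Cd*rho*A)) = sqrt(2*0.0348*9.81/(0.55 * 1.225 * 1.53938e-04)) = 81.14 m/s

81.14 m/s


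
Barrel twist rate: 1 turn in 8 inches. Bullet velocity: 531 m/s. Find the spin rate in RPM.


twist_m = 8*0.0254 = 0.2032 m
spin = v/twist = 531/0.2032 = 2613.189 rev/s
RPM = spin*60 = 2613.189*60 ≈ 156791 RPM

156791 RPM


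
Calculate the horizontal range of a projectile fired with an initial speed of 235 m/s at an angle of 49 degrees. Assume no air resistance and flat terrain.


R = v0^2 * sin(2*theta) / g = 235^2 * sin(2*49°) / 9.81 = 5575 m

5575 m


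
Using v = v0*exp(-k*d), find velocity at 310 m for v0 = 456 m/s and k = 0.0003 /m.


v = v0*exp(-k*d) = 456*exp(-0.0003*310) = 415.5 m/s

415.5 m/s


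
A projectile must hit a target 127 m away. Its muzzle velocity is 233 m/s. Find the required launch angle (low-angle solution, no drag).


sin(2*theta) = R*g/v0^2 = 127*9.81/233^2 = 0.0229488, theta = arcsin(0.0229488)/2 = 0.6575°

0.6575 degrees


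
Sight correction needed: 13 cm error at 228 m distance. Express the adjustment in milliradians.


1 mrad subtends 1 cm per 10 m of range, so adj = error_cm / (dist_m / 10) = 13 / (228/10) = 0.5702 mrad

0.5702 mrad


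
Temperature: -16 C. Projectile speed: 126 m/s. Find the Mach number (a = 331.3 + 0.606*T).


a = 331.3 + 0.606*(-16) = 321.604 m/s
M = v/a = 126/321.604 = 0.3918

0.3918


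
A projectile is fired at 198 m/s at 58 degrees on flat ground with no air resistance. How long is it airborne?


T = 2*v0*sin(theta)/g = 2*198*sin(58°)/9.81 = 34.23 s

34.23 s


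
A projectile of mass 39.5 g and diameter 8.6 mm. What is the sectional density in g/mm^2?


SD = m/d^2 = 39.5/8.6^2 = 0.5341 g/mm^2

0.5341 g/mm^2


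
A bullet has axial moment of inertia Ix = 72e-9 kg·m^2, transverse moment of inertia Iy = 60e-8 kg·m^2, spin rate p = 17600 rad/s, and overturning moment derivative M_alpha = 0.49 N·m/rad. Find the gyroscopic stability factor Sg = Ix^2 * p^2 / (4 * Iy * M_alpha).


Sg = Ix^2 * p^2 / (4 * Iy * M_alpha) = (72e-9)^2 * 17600^2 / (4 * 60e-8 * 0.49) = 1.365

1.365


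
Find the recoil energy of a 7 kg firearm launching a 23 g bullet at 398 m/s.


v_r = m_p*v_p/m_gun = 0.023*398/7 = 1.30771 m/s, E_r = 0.5*m_gun*v_r^2 = 0.5*7*1.30771^2 = 5.985 J

5.985 J


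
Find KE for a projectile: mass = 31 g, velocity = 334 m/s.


E = 0.5*m*v^2 = 0.5*0.031*334^2 = 1729 J

1729 J


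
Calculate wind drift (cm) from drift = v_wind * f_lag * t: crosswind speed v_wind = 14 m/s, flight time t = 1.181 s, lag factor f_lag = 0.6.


drift = v_wind * lag * t = 14 * 0.6 * 1.181 = 9.9204 m ≈ 992 cm

992 cm


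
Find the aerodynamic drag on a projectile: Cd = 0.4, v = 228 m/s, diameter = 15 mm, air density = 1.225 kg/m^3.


A = pi*(d/2)^2 = pi*(15/2000)^2 = 1.76715e-04 m^2
Fd = 0.5*Cd*rho*A*v^2 = 0.5*0.4*1.225*1.76715e-04*228^2 = 2.251 N

2.251 N


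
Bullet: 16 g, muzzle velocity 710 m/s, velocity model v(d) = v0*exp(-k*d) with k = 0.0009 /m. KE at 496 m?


v = v0*exp(-k*d) = 710*exp(-0.0009*496) = 454.349 m/s
E = 0.5*m*v^2 = 0.5*0.016*454.349^2 = 1651 J

1651 J


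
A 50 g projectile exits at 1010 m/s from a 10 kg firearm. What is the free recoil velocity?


v_recoil = m_p * v_p / m_gun = 0.05 * 1010 / 10 = 5.05 m/s

5.05 m/s


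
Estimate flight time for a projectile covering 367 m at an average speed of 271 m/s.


t = d/v = 367/271 = 1.354 s

1.354 s


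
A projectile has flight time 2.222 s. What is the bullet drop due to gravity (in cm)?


drop = 0.5*g*t^2 = 0.5*9.81*2.222^2 = 24.2174 m ≈ 2422 cm

2422 cm


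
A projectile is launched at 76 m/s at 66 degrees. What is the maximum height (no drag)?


H = (v0*sin(theta))^2 / (2g) = (76*sin(66°))^2 / (2*9.81) = 245.7 m

245.7 m


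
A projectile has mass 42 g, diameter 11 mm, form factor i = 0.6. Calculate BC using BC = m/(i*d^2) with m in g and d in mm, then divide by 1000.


BC = m/(i*d^2*1000) = 42/(0.6 * 11^2 * 1000) = 0.0005785

0.0005785


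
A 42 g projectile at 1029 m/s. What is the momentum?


p = m*v = 0.042*1029 = 43.22 kg·m/s

43.22 kg·m/s


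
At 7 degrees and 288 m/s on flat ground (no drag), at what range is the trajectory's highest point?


R = v0^2*sin(2*theta)/g = 288^2*sin(2*7°)/9.81 = 2045.46 m
apex_dist = R/2 = 2045.46/2 = 1023 m

1023 m


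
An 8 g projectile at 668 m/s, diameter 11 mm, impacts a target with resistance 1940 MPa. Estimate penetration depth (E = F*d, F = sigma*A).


A = pi*(d/2)^2 = pi*(11/2)^2 = 95.0332 mm^2
E = 0.5*m*v^2 = 0.5*0.008*668^2 = 1784.9 J
depth = E/(sigma*A) = 1784.9 J / (1940 MPa * 95.0332 mm^2) = 1784.9/(1940 * 95.0332) m = 0.00968135 m ≈ 9.681 mm

9.681 mm


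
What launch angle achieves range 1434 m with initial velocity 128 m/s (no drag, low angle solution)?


sin(2*theta) = R*g/v0^2 = 1434*9.81/128^2 = 0.858615, theta = arcsin(0.858615)/2 = 29.58°

29.58 degrees


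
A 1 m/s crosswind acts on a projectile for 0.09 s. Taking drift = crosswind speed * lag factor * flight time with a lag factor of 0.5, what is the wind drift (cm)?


drift = v_wind * lag * t = 1 * 0.5 * 0.09 = 0.045 m ≈ 4.5 cm

4.5 cm


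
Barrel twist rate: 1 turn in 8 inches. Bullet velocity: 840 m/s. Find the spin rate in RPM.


twist_m = 8*0.0254 = 0.2032 m
spin = v/twist = 840/0.2032 = 4133.858 rev/s
RPM = spin*60 = 4133.858*60 ≈ 248031 RPM

248031 RPM


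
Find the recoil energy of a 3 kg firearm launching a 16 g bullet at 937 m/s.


v_r = m_p*v_p/m_gun = 0.016*937/3 = 4.99733 m/s, E_r = 0.5*m_gun*v_r^2 = 0.5*3*4.99733^2 = 37.46 J

37.46 J


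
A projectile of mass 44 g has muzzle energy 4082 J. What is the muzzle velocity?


v = sqrt(2*E/m) = sqrt(2*4082/0.044) = 430.7 m/s

430.7 m/s


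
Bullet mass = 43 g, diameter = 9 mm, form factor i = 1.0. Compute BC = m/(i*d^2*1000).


BC = m/(i*d^2*1000) = 43/(1.0 * 9^2 * 1000) = 0.0005309

0.0005309


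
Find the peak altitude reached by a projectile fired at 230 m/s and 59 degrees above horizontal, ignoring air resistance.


H = (v0*sin(theta))^2 / (2g) = (230*sin(59°))^2 / (2*9.81) = 1981 m

1981 m


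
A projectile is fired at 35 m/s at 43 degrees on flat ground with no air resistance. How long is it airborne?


T = 2*v0*sin(theta)/g = 2*35*sin(43°)/9.81 = 4.866 s

4.866 s


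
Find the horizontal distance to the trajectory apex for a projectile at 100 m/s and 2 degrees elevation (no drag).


R = v0^2*sin(2*theta)/g = 100^2*sin(2*2°)/9.81 = 71.1075 m
apex_dist = R/2 = 71.1075/2 = 35.55 m

35.55 m


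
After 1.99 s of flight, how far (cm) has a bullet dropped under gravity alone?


drop = 0.5*g*t^2 = 0.5*9.81*1.99^2 = 19.4243 m ≈ 1942 cm

1942 cm


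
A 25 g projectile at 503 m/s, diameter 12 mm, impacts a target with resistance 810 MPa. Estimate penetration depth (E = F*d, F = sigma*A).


A = pi*(d/2)^2 = pi*(12/2)^2 = 113.097 mm^2
E = 0.5*m*v^2 = 0.5*0.025*503^2 = 3162.61 J
depth = E/(sigma*A) = 3162.61 J / (810 MPa * 113.097 mm^2) = 3162.61/(810 * 113.097) m = 0.034523 m ≈ 34.52 mm

34.52 mm


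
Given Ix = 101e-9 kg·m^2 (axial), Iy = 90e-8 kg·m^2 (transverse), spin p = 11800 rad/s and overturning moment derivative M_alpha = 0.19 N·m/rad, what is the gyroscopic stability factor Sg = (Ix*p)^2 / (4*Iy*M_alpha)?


Sg = Ix^2 * p^2 / (4 * Iy * M_alpha) = (101e-9)^2 * 11800^2 / (4 * 90e-8 * 0.19) = 2.077

2.077


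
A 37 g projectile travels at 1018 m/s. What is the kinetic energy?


E = 0.5*m*v^2 = 0.5*0.037*1018^2 = 19172 J

19172 J


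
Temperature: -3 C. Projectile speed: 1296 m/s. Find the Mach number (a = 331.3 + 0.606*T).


a = 331.3 + 0.606*(-3) = 329.482 m/s
M = v/a = 1296/329.482 = 3.933

3.933


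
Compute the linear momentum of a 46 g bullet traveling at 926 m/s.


p = m*v = 0.046*926 = 42.6 kg·m/s

42.6 kg·m/s


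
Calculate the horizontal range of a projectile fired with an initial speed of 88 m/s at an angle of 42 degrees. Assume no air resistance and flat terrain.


R = v0^2 * sin(2*theta) / g = 88^2 * sin(2*42°) / 9.81 = 785.1 m

785.1 m


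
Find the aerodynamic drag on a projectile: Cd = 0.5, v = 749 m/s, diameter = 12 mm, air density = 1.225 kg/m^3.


A = pi*(d/2)^2 = pi*(12/2000)^2 = 1.13097e-04 m^2
Fd = 0.5*Cd*rho*A*v^2 = 0.5*0.5*1.225*1.13097e-04*749^2 = 19.43 N

19.43 N


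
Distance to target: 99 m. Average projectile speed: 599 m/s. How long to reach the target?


t = d/v = 99/599 = 0.1653 s

0.1653 s


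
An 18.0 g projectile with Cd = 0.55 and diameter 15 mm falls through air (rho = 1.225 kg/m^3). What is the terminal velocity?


A = pi*(d/2)^2 = pi*(15/2000)^2 = 1.76715e-04 m^2
vt = sqrt(2mg/(Cd*rho*A)) = sqrt(2*0.018*9.81/(0.55 * 1.225 * 1.76715e-04)) = 54.46 m/s

54.46 m/s


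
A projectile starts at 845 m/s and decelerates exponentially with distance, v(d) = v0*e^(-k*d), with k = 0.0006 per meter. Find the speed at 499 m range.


v = v0*exp(-k*d) = 845*exp(-0.0006*499) = 626.4 m/s

626.4 m/s


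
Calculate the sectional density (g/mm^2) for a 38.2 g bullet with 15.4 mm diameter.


SD = m/d^2 = 38.2/15.4^2 = 0.1611 g/mm^2

0.1611 g/mm^2


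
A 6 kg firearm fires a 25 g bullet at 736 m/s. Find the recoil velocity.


v_recoil = m_p * v_p / m_gun = 0.025 * 736 / 6 = 3.067 m/s

3.067 m/s


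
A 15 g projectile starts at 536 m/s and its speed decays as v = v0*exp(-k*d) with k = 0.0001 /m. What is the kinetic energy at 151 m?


v = v0*exp(-k*d) = 536*exp(-0.0001*151) = 527.967 m/s
E = 0.5*m*v^2 = 0.5*0.015*527.967^2 = 2091 J

2091 J


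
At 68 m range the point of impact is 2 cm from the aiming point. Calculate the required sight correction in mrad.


1 mrad subtends 1 cm per 10 m of range, so adj = error_cm / (dist_m / 10) = 2 / (68/10) = 0.2941 mrad

0.2941 mrad


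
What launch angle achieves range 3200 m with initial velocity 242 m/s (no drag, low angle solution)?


sin(2*theta) = R*g/v0^2 = 3200*9.81/242^2 = 0.536029, theta = arcsin(0.536029)/2 = 16.21°

16.21 degrees


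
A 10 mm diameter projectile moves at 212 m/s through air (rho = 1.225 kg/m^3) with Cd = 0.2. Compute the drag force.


A = pi*(d/2)^2 = pi*(10/2000)^2 = 7.85398e-05 m^2
Fd = 0.5*Cd*rho*A*v^2 = 0.5*0.2*1.225*7.85398e-05*212^2 = 0.4324 N

0.4324 N


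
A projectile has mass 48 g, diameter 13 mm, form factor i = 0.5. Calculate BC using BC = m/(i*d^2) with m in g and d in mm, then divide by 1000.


BC = m/(i*d^2*1000) = 48/(0.5 * 13^2 * 1000) = 0.000568

0.000568


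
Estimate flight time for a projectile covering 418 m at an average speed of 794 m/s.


t = d/v = 418/794 = 0.5264 s

0.5264 s


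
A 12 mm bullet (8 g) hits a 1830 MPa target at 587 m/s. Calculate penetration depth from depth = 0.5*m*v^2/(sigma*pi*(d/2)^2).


A = pi*(d/2)^2 = pi*(12/2)^2 = 113.097 mm^2
E = 0.5*m*v^2 = 0.5*0.008*587^2 = 1378.28 J
depth = E/(sigma*A) = 1378.28 J / (1830 MPa * 113.097 mm^2) = 1378.28/(1830 * 113.097) m = 0.00665936 m ≈ 6.659 mm

6.659 mm


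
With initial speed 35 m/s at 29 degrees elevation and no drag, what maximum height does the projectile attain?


H = (v0*sin(theta))^2 / (2g) = (35*sin(29°))^2 / (2*9.81) = 14.68 m

14.68 m


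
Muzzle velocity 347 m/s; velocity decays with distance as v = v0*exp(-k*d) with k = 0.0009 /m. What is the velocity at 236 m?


v = v0*exp(-k*d) = 347*exp(-0.0009*236) = 280.6 m/s

280.6 m/s


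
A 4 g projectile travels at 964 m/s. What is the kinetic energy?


E = 0.5*m*v^2 = 0.5*0.004*964^2 = 1859 J

1859 J


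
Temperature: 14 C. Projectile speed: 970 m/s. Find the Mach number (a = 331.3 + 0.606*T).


a = 331.3 + 0.606*(14) = 339.784 m/s
M = v/a = 970/339.784 = 2.855

2.855


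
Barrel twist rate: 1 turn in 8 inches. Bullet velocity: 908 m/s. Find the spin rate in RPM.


twist_m = 8*0.0254 = 0.2032 m
spin = v/twist = 908/0.2032 = 4468.504 rev/s
RPM = spin*60 = 4468.504*60 ≈ 268110 RPM

268110 RPM


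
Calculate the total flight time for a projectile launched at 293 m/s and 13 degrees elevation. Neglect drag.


T = 2*v0*sin(theta)/g = 2*293*sin(13°)/9.81 = 13.44 s

13.44 s


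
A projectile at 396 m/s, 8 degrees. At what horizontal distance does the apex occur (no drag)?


R = v0^2*sin(2*theta)/g = 396^2*sin(2*8°)/9.81 = 4406.15 m
apex_dist = R/2 = 4406.15/2 = 2203 m

2203 m


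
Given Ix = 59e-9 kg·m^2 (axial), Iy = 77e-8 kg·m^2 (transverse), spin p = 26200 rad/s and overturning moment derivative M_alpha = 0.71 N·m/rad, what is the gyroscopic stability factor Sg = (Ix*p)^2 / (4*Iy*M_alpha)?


Sg = Ix^2 * p^2 / (4 * Iy * M_alpha) = (59e-9)^2 * 26200^2 / (4 * 77e-8 * 0.71) = 1.093

1.093


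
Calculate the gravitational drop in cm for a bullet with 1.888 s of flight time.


drop = 0.5*g*t^2 = 0.5*9.81*1.888^2 = 17.4841 m ≈ 1748 cm

1748 cm


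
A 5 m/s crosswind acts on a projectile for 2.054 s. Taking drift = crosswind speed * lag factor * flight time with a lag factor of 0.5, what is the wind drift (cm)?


drift = v_wind * lag * t = 5 * 0.5 * 2.054 = 5.135 m ≈ 513.5 cm

513.5 cm


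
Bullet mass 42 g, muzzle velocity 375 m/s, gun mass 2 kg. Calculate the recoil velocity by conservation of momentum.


v_recoil = m_p * v_p / m_gun = 0.042 * 375 / 2 = 7.875 m/s

7.875 m/s


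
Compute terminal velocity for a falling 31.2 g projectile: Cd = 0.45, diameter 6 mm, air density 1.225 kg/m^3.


A = pi*(d/2)^2 = pi*(6/2000)^2 = 2.82743e-05 m^2
vt = sqrt(2mg/(Cd*rho*A)) = sqrt(2*0.0312*9.81/(0.45 * 1.225 * 2.82743e-05)) = 198.2 m/s

198.2 m/s


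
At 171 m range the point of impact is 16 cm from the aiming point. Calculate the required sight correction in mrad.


1 mrad subtends 1 cm per 10 m of range, so adj = error_cm / (dist_m / 10) = 16 / (171/10) = 0.9357 mrad

0.9357 mrad


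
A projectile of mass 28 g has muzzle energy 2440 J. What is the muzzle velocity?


v = sqrt(2*E/m) = sqrt(2*2440/0.028) = 417.5 m/s

417.5 m/s


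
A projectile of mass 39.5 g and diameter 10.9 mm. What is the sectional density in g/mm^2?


SD = m/d^2 = 39.5/10.9^2 = 0.3325 g/mm^2

0.3325 g/mm^2


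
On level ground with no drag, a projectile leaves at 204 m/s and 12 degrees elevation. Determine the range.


R = v0^2 * sin(2*theta) / g = 204^2 * sin(2*12°) / 9.81 = 1725 m

1725 m


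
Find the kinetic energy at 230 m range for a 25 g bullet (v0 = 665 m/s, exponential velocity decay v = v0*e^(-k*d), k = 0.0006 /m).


v = v0*exp(-k*d) = 665*exp(-0.0006*230) = 579.281 m/s
E = 0.5*m*v^2 = 0.5*0.025*579.281^2 = 4195 J

4195 J


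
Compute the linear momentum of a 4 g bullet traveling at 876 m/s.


p = m*v = 0.004*876 = 3.504 kg·m/s

3.504 kg·m/s


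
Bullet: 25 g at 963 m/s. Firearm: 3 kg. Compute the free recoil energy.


v_r = m_p*v_p/m_gun = 0.025*963/3 = 8.025 m/s, E_r = 0.5*m_gun*v_r^2 = 0.5*3*8.025^2 = 96.6 J

96.6 J


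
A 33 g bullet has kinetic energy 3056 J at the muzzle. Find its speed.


v = sqrt(2*E/m) = sqrt(2*3056/0.033) = 430.4 m/s

430.4 m/s


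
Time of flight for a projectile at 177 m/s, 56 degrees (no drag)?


T = 2*v0*sin(theta)/g = 2*177*sin(56°)/9.81 = 29.92 s

29.92 s


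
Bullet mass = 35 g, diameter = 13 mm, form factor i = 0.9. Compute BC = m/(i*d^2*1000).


BC = m/(i*d^2*1000) = 35/(0.9 * 13^2 * 1000) = 0.0002301

0.0002301


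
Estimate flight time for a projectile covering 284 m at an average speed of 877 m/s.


t = d/v = 284/877 = 0.3238 s

0.3238 s


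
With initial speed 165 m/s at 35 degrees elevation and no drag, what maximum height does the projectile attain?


H = (v0*sin(theta))^2 / (2g) = (165*sin(35°))^2 / (2*9.81) = 456.5 m

456.5 m


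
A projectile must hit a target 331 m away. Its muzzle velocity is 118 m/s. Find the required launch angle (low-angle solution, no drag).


sin(2*theta) = R*g/v0^2 = 331*9.81/118^2 = 0.233202, theta = arcsin(0.233202)/2 = 6.743°

6.743 degrees


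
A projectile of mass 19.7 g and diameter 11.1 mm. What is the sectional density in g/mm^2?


SD = m/d^2 = 19.7/11.1^2 = 0.1599 g/mm^2

0.1599 g/mm^2


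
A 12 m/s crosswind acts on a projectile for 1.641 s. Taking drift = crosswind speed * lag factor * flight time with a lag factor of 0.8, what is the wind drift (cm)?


drift = v_wind * lag * t = 12 * 0.8 * 1.641 = 15.7536 m ≈ 1575 cm

1575 cm


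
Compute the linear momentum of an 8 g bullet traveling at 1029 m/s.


p = m*v = 0.008*1029 = 8.232 kg·m/s

8.232 kg·m/s


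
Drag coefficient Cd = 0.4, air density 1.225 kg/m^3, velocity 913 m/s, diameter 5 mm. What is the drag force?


A = pi*(d/2)^2 = pi*(5/2000)^2 = 1.96350e-05 m^2
Fd = 0.5*Cd*rho*A*v^2 = 0.5*0.4*1.225*1.96350e-05*913^2 = 4.01 N

4.01 N


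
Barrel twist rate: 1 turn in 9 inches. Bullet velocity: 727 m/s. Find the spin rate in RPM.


twist_m = 9*0.0254 = 0.2286 m
spin = v/twist = 727/0.2286 = 3180.227 rev/s
RPM = spin*60 = 3180.227*60 ≈ 190814 RPM

190814 RPM


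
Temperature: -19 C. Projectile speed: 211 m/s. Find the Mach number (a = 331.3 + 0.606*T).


a = 331.3 + 0.606*(-19) = 319.786 m/s
M = v/a = 211/319.786 = 0.6598

0.6598


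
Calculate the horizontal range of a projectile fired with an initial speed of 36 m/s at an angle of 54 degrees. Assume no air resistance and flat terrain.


R = v0^2 * sin(2*theta) / g = 36^2 * sin(2*54°) / 9.81 = 125.6 m

125.6 m


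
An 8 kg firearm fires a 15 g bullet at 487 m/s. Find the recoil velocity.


v_recoil = m_p * v_p / m_gun = 0.015 * 487 / 8 = 0.9131 m/s

0.9131 m/s


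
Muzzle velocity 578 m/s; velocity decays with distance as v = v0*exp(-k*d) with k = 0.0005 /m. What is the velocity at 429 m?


v = v0*exp(-k*d) = 578*exp(-0.0005*429) = 466.4 m/s

466.4 m/s


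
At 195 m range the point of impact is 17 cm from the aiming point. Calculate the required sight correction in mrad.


1 mrad subtends 1 cm per 10 m of range, so adj = error_cm / (dist_m / 10) = 17 / (195/10) = 0.8718 mrad

0.8718 mrad


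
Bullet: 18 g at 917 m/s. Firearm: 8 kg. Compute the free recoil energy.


v_r = m_p*v_p/m_gun = 0.018*917/8 = 2.06325 m/s, E_r = 0.5*m_gun*v_r^2 = 0.5*8*2.06325^2 = 17.03 J

17.03 J
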